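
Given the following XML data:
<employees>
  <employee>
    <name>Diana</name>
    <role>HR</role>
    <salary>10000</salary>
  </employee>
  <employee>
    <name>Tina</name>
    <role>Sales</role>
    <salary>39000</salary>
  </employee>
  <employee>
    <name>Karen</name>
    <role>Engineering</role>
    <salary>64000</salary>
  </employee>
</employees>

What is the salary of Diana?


Searching for <employee> with <name>Diana</name>
Found at position 1
<salary>10000</salary>

ANSWER: 10000


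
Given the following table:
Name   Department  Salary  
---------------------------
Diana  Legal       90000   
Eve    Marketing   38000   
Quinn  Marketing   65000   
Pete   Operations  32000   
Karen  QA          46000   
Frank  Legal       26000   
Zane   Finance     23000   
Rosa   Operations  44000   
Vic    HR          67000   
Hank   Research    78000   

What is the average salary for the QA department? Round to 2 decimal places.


QA department members:
  Karen: 46000
Sum = 46000
Count = 1
Average = 46000 / 1 = 46000.00

ANSWER: 46000.00


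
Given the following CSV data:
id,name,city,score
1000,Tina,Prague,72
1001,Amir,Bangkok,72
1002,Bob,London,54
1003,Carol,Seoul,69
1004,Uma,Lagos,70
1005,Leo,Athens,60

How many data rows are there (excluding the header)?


Counting rows (excluding header):
Header: id,name,city,score
Data rows: 6

ANSWER: 6


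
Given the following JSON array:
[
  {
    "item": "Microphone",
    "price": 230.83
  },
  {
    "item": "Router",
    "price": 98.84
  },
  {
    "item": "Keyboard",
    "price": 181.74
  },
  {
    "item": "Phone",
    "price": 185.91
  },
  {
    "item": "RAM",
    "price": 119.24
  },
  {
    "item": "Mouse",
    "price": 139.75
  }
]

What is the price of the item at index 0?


Array index 0 -> Microphone
price = 230.83

ANSWER: 230.83


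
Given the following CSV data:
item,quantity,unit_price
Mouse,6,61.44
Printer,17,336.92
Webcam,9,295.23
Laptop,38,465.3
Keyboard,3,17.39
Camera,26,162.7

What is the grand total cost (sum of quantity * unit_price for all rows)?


Computing row totals:
  Mouse: 6 * 61.44 = 368.64
  Printer: 17 * 336.92 = 5727.64
  Webcam: 9 * 295.23 = 2657.07
  Laptop: 38 * 465.3 = 17681.4
  Keyboard: 3 * 17.39 = 52.17
  Camera: 26 * 162.7 = 4230.2
Grand total = 368.64 + 5727.64 + 2657.07 + 17681.4 + 52.17 + 4230.2 = 30717.12

ANSWER: 30717.12


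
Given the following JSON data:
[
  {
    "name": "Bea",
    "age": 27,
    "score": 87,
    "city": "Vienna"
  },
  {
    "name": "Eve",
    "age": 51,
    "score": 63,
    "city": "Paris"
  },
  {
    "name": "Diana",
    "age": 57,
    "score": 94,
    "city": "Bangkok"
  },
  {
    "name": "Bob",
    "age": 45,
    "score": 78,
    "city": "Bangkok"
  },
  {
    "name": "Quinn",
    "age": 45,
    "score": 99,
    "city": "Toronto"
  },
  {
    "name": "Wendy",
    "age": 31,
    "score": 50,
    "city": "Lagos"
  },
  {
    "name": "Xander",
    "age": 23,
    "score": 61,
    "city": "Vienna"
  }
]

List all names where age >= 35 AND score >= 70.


Checking both conditions:
  Bea (age=27, score=87) -> no
  Eve (age=51, score=63) -> no
  Diana (age=57, score=94) -> YES
  Bob (age=45, score=78) -> YES
  Quinn (age=45, score=99) -> YES
  Wendy (age=31, score=50) -> no
  Xander (age=23, score=61) -> no


ANSWER: Diana, Bob, Quinn


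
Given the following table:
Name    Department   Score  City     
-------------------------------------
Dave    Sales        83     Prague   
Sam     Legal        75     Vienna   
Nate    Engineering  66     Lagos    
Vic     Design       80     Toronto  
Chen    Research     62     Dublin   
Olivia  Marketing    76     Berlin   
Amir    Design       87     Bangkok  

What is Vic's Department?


Row 4: Vic
Department = Design

ANSWER: Design


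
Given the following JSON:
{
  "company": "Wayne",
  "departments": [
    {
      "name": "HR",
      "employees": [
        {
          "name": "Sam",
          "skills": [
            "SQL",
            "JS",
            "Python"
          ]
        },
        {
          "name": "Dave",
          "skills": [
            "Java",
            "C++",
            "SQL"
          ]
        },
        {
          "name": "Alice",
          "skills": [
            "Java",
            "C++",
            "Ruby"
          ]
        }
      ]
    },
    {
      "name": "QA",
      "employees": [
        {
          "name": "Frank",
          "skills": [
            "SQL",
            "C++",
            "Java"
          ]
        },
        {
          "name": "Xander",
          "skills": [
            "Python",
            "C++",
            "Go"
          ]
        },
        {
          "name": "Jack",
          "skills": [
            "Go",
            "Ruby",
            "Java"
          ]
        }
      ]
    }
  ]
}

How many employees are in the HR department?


Path: departments[0].employees
Count: 3

ANSWER: 3


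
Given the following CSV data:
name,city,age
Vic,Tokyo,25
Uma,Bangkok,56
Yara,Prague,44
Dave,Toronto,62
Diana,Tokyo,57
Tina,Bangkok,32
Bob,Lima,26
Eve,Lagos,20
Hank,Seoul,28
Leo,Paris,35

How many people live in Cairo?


Scanning city column for 'Cairo':
Total matches: 0

ANSWER: 0


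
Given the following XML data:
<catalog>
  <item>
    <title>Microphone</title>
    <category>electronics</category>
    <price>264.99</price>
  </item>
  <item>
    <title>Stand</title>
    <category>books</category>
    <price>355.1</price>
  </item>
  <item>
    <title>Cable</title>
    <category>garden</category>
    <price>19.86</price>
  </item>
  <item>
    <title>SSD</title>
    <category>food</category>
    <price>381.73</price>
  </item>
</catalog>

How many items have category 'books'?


Scanning <item> elements for <category>books</category>:
  Item 2: Stand -> MATCH
Count: 1

ANSWER: 1


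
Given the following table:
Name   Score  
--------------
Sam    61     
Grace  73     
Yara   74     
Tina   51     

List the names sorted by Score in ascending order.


Sorting by Score (ascending):
  Tina: 51
  Sam: 61
  Grace: 73
  Yara: 74


ANSWER: Tina, Sam, Grace, Yara


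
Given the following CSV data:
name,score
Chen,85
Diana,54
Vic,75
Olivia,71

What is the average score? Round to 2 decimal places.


Scores: 85, 54, 75, 71
Sum = 285
Count = 4
Average = 285 / 4 = 71.25

ANSWER: 71.25


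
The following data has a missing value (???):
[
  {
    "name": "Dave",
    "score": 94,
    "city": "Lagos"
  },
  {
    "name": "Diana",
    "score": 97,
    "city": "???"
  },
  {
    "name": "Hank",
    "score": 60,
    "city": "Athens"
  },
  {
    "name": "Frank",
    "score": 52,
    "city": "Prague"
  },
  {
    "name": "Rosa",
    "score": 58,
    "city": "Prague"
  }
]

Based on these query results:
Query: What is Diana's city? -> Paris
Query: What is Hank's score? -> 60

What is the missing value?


The missing value is Diana's city
From query: Diana's city = Paris

ANSWER: Paris


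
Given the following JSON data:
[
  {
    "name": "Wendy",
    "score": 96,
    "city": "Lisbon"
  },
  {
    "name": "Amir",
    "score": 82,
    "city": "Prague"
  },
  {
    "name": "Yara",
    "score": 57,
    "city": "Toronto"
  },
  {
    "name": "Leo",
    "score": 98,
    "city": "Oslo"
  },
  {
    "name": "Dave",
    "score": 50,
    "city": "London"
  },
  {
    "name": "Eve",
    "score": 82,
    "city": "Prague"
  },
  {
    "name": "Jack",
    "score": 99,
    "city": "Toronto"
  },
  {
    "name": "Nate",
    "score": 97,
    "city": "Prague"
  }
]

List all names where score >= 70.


Filtering records where score >= 70:
  Wendy (score=96) -> YES
  Amir (score=82) -> YES
  Yara (score=57) -> no
  Leo (score=98) -> YES
  Dave (score=50) -> no
  Eve (score=82) -> YES
  Jack (score=99) -> YES
  Nate (score=97) -> YES


ANSWER: Wendy, Amir, Leo, Eve, Jack, Nate


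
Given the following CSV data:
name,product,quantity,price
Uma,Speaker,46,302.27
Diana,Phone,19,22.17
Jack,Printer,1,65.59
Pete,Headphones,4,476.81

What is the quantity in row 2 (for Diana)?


Row 2: Diana
Column 'quantity' = 19

ANSWER: 19


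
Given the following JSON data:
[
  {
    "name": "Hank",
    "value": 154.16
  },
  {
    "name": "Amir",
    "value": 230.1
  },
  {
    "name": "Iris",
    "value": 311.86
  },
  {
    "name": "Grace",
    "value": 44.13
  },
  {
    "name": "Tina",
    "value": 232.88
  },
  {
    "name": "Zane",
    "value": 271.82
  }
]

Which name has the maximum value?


Comparing values:
  Hank: 154.16
  Amir: 230.1
  Iris: 311.86
  Grace: 44.13
  Tina: 232.88
  Zane: 271.82
Maximum: Iris (311.86)

ANSWER: Iris


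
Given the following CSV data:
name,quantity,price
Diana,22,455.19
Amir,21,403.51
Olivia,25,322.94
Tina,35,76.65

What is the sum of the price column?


Values in 'price' column:
  Row 1: 455.19
  Row 2: 403.51
  Row 3: 322.94
  Row 4: 76.65
Sum = 455.19 + 403.51 + 322.94 + 76.65 = 1258.29

ANSWER: 1258.29


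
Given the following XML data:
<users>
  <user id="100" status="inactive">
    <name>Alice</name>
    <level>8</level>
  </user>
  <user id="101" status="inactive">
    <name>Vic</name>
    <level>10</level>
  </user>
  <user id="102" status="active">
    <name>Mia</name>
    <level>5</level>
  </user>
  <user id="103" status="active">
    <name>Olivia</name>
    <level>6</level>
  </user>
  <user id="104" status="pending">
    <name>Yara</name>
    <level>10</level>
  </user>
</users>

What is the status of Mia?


Finding user with name = Mia
user id="102" status="active"

ANSWER: active


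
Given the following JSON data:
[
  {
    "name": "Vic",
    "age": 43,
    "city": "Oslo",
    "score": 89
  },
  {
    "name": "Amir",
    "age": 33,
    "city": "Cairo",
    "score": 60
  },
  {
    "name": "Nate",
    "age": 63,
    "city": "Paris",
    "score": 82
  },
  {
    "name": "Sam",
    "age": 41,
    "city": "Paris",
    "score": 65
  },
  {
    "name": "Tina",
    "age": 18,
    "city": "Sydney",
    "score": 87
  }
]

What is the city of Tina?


Looking up record where name = Tina
Record index: 4
Field 'city' = Sydney

ANSWER: Sydney


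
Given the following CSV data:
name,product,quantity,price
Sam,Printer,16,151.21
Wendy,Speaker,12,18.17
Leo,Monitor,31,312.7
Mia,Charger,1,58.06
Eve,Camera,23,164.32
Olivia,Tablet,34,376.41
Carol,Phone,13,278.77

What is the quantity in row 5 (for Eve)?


Row 5: Eve
Column 'quantity' = 23

ANSWER: 23


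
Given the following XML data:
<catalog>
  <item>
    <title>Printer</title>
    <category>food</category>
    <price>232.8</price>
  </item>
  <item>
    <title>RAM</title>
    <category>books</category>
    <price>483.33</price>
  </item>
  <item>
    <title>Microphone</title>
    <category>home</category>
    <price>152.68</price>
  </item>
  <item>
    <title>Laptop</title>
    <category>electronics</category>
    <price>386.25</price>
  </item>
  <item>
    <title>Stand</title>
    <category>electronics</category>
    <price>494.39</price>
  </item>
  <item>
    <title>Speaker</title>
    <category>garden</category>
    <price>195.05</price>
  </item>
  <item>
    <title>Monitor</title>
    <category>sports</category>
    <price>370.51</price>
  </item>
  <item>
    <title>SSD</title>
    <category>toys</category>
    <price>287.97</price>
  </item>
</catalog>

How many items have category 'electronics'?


Scanning <item> elements for <category>electronics</category>:
  Item 4: Laptop -> MATCH
  Item 5: Stand -> MATCH
Count: 2

ANSWER: 2


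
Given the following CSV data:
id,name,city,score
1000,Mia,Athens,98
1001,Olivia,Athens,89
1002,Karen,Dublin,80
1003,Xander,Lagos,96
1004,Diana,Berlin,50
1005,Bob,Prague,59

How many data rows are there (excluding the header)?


Counting rows (excluding header):
Header: id,name,city,score
Data rows: 6

ANSWER: 6


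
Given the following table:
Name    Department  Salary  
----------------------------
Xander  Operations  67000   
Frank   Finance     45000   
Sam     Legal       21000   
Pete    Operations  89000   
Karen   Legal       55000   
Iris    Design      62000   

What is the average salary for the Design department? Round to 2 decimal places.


Design department members:
  Iris: 62000
Sum = 62000
Count = 1
Average = 62000 / 1 = 62000.00

ANSWER: 62000.00


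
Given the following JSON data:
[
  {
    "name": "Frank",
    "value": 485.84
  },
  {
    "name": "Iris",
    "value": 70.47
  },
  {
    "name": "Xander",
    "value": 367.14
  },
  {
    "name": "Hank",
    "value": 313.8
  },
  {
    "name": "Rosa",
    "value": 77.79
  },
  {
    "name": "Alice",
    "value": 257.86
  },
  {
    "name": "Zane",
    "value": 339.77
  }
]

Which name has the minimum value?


Comparing values:
  Frank: 485.84
  Iris: 70.47
  Xander: 367.14
  Hank: 313.8
  Rosa: 77.79
  Alice: 257.86
  Zane: 339.77
Minimum: Iris (70.47)

ANSWER: Iris


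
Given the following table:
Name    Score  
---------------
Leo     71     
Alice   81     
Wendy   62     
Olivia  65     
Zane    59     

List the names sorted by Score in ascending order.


Sorting by Score (ascending):
  Zane: 59
  Wendy: 62
  Olivia: 65
  Leo: 71
  Alice: 81


ANSWER: Zane, Wendy, Olivia, Leo, Alice


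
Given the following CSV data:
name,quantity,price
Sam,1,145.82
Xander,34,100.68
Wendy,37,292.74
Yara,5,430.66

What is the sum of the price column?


Values in 'price' column:
  Row 1: 145.82
  Row 2: 100.68
  Row 3: 292.74
  Row 4: 430.66
Sum = 145.82 + 100.68 + 292.74 + 430.66 = 969.9

ANSWER: 969.9


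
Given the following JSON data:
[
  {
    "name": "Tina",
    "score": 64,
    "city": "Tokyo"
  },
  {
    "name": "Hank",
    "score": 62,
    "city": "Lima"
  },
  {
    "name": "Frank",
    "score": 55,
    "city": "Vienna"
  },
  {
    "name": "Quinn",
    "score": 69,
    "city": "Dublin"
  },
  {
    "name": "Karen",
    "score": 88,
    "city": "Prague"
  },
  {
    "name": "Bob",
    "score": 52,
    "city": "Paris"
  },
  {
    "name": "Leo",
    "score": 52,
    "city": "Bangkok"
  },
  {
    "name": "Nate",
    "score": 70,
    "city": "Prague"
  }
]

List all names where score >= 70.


Filtering records where score >= 70:
  Tina (score=64) -> no
  Hank (score=62) -> no
  Frank (score=55) -> no
  Quinn (score=69) -> no
  Karen (score=88) -> YES
  Bob (score=52) -> no
  Leo (score=52) -> no
  Nate (score=70) -> YES


ANSWER: Karen, Nate


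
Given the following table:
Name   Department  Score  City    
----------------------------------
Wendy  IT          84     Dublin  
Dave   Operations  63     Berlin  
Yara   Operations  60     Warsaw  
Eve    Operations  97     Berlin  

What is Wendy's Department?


Row 1: Wendy
Department = IT

ANSWER: IT


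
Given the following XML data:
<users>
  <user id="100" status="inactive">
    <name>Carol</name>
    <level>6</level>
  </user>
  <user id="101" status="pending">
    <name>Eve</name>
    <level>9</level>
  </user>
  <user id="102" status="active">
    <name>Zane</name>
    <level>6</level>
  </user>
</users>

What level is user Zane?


Finding user: Zane
<level>6</level>

ANSWER: 6


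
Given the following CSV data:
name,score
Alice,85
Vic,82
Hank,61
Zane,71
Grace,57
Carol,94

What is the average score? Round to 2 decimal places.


Scores: 85, 82, 61, 71, 57, 94
Sum = 450
Count = 6
Average = 450 / 6 = 75.00

ANSWER: 75.00


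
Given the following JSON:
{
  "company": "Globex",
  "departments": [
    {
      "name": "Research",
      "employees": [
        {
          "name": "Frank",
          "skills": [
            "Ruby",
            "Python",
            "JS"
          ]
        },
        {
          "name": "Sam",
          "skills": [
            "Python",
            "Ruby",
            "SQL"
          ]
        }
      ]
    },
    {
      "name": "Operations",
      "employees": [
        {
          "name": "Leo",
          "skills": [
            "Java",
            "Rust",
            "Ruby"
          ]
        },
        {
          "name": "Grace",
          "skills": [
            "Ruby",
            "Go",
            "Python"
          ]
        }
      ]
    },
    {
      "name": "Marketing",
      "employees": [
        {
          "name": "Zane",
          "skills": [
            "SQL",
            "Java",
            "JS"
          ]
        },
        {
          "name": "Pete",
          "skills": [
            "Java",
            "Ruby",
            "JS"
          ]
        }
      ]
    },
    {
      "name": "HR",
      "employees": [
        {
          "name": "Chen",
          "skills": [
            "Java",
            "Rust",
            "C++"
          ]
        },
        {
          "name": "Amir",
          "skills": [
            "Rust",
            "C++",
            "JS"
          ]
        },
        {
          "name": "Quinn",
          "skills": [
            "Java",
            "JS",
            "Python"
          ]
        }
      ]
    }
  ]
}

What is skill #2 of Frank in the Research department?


Path: departments[0].employees[0].skills[1]
Value: Python

ANSWER: Python


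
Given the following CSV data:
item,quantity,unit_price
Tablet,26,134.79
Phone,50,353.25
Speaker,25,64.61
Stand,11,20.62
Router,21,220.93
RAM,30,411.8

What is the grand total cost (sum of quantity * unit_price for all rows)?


Computing row totals:
  Tablet: 26 * 134.79 = 3504.54
  Phone: 50 * 353.25 = 17662.5
  Speaker: 25 * 64.61 = 1615.25
  Stand: 11 * 20.62 = 226.82
  Router: 21 * 220.93 = 4639.53
  RAM: 30 * 411.8 = 12354.0
Grand total = 3504.54 + 17662.5 + 1615.25 + 226.82 + 4639.53 + 12354.0 = 40002.64

ANSWER: 40002.64


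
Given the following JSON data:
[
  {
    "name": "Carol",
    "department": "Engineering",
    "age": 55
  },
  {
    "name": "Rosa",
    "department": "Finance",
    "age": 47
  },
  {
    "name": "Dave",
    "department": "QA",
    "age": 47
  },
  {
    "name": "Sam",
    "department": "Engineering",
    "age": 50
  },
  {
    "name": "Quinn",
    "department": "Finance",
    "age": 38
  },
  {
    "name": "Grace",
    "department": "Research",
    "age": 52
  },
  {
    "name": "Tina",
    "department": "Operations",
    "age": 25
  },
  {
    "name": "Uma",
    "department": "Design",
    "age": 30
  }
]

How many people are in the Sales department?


Scanning records for department = Sales
  No matches found
Count: 0

ANSWER: 0


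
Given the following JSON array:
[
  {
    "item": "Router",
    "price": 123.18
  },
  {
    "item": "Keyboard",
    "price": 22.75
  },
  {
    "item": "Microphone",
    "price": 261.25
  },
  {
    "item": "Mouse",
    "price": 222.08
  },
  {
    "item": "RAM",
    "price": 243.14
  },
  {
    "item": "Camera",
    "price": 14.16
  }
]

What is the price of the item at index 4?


Array index 4 -> RAM
price = 243.14

ANSWER: 243.14


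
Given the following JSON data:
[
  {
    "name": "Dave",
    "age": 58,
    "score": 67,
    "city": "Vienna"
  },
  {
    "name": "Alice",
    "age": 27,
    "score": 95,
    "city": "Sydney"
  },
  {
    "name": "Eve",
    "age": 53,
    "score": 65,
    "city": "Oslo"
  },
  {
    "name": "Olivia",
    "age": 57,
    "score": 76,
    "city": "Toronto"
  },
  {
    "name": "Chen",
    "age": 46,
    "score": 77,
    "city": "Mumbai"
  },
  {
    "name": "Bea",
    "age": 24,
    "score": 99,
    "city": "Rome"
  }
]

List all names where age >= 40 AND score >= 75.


Checking both conditions:
  Dave (age=58, score=67) -> no
  Alice (age=27, score=95) -> no
  Eve (age=53, score=65) -> no
  Olivia (age=57, score=76) -> YES
  Chen (age=46, score=77) -> YES
  Bea (age=24, score=99) -> no


ANSWER: Olivia, Chen


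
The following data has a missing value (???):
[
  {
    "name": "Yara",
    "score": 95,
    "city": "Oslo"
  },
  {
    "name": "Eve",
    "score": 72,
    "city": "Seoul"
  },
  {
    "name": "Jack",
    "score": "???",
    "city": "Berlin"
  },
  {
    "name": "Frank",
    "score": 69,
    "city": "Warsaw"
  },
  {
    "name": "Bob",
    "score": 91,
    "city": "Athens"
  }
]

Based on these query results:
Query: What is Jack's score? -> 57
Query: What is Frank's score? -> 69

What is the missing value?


The missing value is Jack's score
From query: Jack's score = 57

ANSWER: 57


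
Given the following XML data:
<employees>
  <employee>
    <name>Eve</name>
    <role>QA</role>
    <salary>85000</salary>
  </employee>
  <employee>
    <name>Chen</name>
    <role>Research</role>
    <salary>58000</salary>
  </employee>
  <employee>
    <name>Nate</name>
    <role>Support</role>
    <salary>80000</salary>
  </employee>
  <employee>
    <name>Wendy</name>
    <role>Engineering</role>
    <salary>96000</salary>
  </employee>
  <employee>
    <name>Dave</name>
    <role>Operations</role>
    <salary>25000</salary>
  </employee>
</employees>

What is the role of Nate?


Searching for <employee> with <name>Nate</name>
Found at position 3
<role>Support</role>

ANSWER: Support


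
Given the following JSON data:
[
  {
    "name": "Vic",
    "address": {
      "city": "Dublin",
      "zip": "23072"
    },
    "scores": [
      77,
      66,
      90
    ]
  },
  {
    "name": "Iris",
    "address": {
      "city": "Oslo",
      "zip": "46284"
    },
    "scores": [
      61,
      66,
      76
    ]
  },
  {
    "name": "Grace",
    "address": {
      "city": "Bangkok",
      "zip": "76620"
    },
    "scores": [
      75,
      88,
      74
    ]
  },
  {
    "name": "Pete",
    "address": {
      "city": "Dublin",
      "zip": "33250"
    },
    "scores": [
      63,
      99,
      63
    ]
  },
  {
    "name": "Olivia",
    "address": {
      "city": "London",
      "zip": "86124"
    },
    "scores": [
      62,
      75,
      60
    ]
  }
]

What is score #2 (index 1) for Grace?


Path: records[2].scores[1]
Value: 88

ANSWER: 88


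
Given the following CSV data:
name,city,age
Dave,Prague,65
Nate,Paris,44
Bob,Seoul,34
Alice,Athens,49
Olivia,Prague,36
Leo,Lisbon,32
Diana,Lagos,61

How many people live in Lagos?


Scanning city column for 'Lagos':
  Row 7: Diana -> MATCH
Total matches: 1

ANSWER: 1


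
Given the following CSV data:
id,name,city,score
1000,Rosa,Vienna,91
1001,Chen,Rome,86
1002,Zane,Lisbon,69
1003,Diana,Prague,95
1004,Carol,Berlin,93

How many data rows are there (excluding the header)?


Counting rows (excluding header):
Header: id,name,city,score
Data rows: 5

ANSWER: 5


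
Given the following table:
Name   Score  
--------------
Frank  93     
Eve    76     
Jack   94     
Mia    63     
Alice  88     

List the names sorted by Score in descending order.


Sorting by Score (descending):
  Jack: 94
  Frank: 93
  Alice: 88
  Eve: 76
  Mia: 63


ANSWER: Jack, Frank, Alice, Eve, Mia


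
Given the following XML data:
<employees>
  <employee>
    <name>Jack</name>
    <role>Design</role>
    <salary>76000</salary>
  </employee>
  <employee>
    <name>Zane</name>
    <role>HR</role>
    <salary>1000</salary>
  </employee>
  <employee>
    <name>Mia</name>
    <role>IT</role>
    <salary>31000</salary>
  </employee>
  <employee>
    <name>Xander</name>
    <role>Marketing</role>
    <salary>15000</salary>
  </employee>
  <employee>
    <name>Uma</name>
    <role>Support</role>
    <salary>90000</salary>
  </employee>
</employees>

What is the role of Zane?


Searching for <employee> with <name>Zane</name>
Found at position 2
<role>HR</role>

ANSWER: HR


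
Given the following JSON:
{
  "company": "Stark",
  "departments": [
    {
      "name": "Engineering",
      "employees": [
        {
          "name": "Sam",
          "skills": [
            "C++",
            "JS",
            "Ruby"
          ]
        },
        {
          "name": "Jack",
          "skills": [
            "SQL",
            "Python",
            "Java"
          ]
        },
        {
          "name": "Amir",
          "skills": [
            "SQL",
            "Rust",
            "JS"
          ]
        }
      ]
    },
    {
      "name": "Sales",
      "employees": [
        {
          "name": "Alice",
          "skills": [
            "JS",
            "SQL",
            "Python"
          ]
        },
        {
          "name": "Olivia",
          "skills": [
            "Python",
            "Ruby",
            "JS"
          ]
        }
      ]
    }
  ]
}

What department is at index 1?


Path: departments[1].name
Value: Sales

ANSWER: Sales


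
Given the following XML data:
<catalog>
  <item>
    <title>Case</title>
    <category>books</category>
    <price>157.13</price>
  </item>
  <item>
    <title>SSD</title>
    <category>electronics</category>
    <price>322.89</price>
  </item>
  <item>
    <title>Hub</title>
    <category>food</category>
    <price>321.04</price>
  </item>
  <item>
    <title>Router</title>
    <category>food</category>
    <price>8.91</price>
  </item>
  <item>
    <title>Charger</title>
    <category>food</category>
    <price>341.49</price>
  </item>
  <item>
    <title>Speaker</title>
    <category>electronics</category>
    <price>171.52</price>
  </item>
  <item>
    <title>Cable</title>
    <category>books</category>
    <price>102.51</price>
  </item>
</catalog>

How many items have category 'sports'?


Scanning <item> elements for <category>sports</category>:
Count: 0

ANSWER: 0


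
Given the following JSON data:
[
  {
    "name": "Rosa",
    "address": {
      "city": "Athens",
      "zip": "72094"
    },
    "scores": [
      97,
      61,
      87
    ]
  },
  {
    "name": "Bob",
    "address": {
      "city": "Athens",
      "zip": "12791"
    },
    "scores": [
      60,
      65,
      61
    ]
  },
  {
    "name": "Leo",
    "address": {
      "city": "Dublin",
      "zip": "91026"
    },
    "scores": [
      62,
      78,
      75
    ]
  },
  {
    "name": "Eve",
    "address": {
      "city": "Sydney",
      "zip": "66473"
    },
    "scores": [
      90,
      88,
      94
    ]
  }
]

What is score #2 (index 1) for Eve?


Path: records[3].scores[1]
Value: 88

ANSWER: 88


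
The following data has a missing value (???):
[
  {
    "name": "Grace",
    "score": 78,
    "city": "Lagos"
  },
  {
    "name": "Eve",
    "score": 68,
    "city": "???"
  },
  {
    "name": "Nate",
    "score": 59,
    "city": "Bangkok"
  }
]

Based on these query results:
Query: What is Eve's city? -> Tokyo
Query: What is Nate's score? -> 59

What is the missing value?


The missing value is Eve's city
From query: Eve's city = Tokyo

ANSWER: Tokyo


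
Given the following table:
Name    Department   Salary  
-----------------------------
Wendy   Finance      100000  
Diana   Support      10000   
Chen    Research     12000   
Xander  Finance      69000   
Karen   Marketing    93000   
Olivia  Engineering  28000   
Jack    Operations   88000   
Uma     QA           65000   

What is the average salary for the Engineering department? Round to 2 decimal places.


Engineering department members:
  Olivia: 28000
Sum = 28000
Count = 1
Average = 28000 / 1 = 28000.00

ANSWER: 28000.00


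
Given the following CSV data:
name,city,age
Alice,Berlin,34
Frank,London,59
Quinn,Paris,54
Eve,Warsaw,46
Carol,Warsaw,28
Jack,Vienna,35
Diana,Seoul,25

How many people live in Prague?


Scanning city column for 'Prague':
Total matches: 0

ANSWER: 0


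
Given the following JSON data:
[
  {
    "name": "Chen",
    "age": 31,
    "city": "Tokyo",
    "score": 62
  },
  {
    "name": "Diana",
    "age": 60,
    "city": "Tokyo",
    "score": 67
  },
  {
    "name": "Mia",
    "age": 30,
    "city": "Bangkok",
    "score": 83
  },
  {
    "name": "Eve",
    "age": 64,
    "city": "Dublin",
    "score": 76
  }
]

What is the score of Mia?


Looking up record where name = Mia
Record index: 2
Field 'score' = 83

ANSWER: 83


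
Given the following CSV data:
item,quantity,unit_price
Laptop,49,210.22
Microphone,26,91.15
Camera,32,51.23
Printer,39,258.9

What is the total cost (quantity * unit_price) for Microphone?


Row: Microphone
quantity = 26
unit_price = 91.15
total = 26 * 91.15 = 2369.9

ANSWER: 2369.9


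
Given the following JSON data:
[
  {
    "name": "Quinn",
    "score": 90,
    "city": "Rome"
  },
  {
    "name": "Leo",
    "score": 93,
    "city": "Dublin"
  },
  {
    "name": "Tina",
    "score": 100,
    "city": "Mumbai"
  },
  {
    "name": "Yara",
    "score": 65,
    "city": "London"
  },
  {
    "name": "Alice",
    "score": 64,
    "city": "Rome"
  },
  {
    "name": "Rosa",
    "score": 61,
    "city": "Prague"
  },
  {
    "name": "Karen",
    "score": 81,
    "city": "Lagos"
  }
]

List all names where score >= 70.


Filtering records where score >= 70:
  Quinn (score=90) -> YES
  Leo (score=93) -> YES
  Tina (score=100) -> YES
  Yara (score=65) -> no
  Alice (score=64) -> no
  Rosa (score=61) -> no
  Karen (score=81) -> YES


ANSWER: Quinn, Leo, Tina, Karen


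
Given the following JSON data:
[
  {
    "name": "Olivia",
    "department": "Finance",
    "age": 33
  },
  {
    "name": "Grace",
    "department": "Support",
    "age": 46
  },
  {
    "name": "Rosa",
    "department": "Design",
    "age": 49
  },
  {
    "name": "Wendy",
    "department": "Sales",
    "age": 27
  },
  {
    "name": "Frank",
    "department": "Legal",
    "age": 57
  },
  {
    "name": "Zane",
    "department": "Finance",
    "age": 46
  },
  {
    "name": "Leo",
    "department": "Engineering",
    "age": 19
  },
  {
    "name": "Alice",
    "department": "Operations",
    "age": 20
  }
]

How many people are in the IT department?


Scanning records for department = IT
  No matches found
Count: 0

ANSWER: 0


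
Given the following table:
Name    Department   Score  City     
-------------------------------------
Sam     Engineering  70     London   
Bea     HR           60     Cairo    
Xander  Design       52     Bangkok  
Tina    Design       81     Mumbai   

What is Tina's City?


Row 4: Tina
City = Mumbai

ANSWER: Mumbai


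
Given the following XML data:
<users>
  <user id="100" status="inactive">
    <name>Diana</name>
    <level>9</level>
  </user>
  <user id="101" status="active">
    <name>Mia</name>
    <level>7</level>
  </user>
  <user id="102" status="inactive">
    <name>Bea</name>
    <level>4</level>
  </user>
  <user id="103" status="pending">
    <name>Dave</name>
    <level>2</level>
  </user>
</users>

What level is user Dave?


Finding user: Dave
<level>2</level>

ANSWER: 2


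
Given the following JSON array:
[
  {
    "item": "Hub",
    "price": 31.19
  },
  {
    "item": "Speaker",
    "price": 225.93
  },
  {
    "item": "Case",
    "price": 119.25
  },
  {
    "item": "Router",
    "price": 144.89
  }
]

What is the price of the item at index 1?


Array index 1 -> Speaker
price = 225.93

ANSWER: 225.93


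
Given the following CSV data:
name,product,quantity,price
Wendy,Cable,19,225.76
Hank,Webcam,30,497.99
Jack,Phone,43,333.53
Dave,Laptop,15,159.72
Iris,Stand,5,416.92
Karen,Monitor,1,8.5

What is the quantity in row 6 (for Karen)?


Row 6: Karen
Column 'quantity' = 1

ANSWER: 1


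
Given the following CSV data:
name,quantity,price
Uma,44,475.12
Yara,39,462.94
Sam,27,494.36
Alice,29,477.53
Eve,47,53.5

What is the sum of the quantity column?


Values in 'quantity' column:
  Row 1: 44
  Row 2: 39
  Row 3: 27
  Row 4: 29
  Row 5: 47
Sum = 44 + 39 + 27 + 29 + 47 = 186

ANSWER: 186


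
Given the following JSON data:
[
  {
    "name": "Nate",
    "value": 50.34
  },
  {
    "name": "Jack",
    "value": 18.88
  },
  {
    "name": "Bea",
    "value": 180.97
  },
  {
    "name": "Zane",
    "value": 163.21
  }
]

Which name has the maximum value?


Comparing values:
  Nate: 50.34
  Jack: 18.88
  Bea: 180.97
  Zane: 163.21
Maximum: Bea (180.97)

ANSWER: Bea


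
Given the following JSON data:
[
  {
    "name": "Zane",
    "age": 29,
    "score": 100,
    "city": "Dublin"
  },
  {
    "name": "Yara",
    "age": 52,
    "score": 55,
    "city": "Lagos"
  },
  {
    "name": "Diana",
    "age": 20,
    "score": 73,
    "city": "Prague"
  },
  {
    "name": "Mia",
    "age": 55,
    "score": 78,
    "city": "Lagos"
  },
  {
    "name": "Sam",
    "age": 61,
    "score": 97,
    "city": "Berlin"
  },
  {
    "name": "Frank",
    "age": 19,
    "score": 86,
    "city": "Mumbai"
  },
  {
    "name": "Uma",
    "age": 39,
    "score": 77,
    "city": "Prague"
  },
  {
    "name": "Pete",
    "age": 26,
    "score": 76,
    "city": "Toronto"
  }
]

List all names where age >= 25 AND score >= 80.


Checking both conditions:
  Zane (age=29, score=100) -> YES
  Yara (age=52, score=55) -> no
  Diana (age=20, score=73) -> no
  Mia (age=55, score=78) -> no
  Sam (age=61, score=97) -> YES
  Frank (age=19, score=86) -> no
  Uma (age=39, score=77) -> no
  Pete (age=26, score=76) -> no


ANSWER: Zane, Sam


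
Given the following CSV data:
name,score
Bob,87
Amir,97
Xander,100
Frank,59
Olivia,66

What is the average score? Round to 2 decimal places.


Scores: 87, 97, 100, 59, 66
Sum = 409
Count = 5
Average = 409 / 5 = 81.80

ANSWER: 81.80


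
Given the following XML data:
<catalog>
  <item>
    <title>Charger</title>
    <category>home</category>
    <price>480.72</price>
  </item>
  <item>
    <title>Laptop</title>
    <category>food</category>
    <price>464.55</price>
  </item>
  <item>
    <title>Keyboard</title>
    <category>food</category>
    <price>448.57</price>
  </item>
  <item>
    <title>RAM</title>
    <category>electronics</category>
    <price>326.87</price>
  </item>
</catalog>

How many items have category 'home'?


Scanning <item> elements for <category>home</category>:
  Item 1: Charger -> MATCH
Count: 1

ANSWER: 1


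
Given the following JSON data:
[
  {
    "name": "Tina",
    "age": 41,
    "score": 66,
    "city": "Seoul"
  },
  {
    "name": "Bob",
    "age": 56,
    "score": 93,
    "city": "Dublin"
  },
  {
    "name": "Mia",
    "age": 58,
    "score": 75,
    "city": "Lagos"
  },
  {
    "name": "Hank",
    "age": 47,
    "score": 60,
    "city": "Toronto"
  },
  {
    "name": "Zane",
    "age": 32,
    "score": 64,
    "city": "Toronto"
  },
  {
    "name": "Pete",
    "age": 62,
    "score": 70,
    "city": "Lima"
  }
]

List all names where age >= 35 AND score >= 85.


Checking both conditions:
  Tina (age=41, score=66) -> no
  Bob (age=56, score=93) -> YES
  Mia (age=58, score=75) -> no
  Hank (age=47, score=60) -> no
  Zane (age=32, score=64) -> no
  Pete (age=62, score=70) -> no


ANSWER: Bob


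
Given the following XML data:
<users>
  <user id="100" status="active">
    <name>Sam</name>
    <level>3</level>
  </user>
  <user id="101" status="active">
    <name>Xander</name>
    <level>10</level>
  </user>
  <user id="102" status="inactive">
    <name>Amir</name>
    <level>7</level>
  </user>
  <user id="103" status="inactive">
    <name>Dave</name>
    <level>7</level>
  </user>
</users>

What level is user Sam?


Finding user: Sam
<level>3</level>

ANSWER: 3


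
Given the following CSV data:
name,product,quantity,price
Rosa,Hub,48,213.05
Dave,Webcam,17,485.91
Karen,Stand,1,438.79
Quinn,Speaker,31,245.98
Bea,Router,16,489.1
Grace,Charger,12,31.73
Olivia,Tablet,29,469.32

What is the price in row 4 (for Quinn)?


Row 4: Quinn
Column 'price' = 245.98

ANSWER: 245.98


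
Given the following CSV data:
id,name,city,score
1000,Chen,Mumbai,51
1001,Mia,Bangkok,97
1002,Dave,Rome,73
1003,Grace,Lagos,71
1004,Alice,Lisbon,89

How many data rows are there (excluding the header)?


Counting rows (excluding header):
Header: id,name,city,score
Data rows: 5

ANSWER: 5


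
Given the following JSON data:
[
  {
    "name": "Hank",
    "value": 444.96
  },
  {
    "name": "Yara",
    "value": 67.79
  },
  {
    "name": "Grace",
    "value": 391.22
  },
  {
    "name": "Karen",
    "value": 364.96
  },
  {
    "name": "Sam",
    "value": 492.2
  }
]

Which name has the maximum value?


Comparing values:
  Hank: 444.96
  Yara: 67.79
  Grace: 391.22
  Karen: 364.96
  Sam: 492.2
Maximum: Sam (492.2)

ANSWER: Sam


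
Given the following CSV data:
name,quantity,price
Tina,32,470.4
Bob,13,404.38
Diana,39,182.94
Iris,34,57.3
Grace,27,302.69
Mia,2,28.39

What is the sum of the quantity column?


Values in 'quantity' column:
  Row 1: 32
  Row 2: 13
  Row 3: 39
  Row 4: 34
  Row 5: 27
  Row 6: 2
Sum = 32 + 13 + 39 + 34 + 27 + 2 = 147

ANSWER: 147


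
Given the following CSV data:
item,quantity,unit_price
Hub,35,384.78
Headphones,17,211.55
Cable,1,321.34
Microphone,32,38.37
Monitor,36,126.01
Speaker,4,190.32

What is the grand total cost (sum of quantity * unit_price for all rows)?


Computing row totals:
  Hub: 35 * 384.78 = 13467.3
  Headphones: 17 * 211.55 = 3596.35
  Cable: 1 * 321.34 = 321.34
  Microphone: 32 * 38.37 = 1227.84
  Monitor: 36 * 126.01 = 4536.36
  Speaker: 4 * 190.32 = 761.28
Grand total = 13467.3 + 3596.35 + 321.34 + 1227.84 + 4536.36 + 761.28 = 23910.47

ANSWER: 23910.47


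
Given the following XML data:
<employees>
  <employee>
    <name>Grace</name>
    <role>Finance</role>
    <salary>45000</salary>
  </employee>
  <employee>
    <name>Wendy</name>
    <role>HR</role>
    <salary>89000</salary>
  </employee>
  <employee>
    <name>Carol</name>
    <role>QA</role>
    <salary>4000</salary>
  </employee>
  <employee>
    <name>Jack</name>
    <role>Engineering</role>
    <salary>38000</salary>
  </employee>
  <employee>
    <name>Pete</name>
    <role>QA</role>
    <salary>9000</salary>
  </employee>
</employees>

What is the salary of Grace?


Searching for <employee> with <name>Grace</name>
Found at position 1
<salary>45000</salary>

ANSWER: 45000


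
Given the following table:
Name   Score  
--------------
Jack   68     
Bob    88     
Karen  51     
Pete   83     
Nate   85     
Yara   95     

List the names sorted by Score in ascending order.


Sorting by Score (ascending):
  Karen: 51
  Jack: 68
  Pete: 83
  Nate: 85
  Bob: 88
  Yara: 95


ANSWER: Karen, Jack, Pete, Nate, Bob, Yara


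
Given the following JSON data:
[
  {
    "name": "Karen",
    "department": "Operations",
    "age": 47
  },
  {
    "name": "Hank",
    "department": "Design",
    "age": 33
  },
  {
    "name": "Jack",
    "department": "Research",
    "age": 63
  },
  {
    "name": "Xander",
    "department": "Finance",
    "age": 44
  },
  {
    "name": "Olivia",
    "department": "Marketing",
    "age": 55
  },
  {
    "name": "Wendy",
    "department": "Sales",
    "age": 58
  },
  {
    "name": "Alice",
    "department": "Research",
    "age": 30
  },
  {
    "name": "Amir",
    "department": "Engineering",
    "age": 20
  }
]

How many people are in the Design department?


Scanning records for department = Design
  Record 1: Hank
Count: 1

ANSWER: 1


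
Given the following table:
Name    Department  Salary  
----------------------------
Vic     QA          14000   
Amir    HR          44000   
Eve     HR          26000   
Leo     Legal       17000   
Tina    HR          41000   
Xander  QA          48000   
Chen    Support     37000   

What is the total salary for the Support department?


Support department members:
  Chen: 37000
Total = 37000 = 37000

ANSWER: 37000


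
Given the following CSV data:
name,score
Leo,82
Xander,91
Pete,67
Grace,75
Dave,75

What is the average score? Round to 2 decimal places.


Scores: 82, 91, 67, 75, 75
Sum = 390
Count = 5
Average = 390 / 5 = 78.00

ANSWER: 78.00


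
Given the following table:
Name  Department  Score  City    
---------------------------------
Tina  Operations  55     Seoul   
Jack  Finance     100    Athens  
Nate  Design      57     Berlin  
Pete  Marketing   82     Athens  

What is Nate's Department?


Row 3: Nate
Department = Design

ANSWER: Design


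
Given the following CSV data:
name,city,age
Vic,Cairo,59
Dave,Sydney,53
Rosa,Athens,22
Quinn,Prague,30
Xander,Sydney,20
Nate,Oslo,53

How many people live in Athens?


Scanning city column for 'Athens':
  Row 3: Rosa -> MATCH
Total matches: 1

ANSWER: 1


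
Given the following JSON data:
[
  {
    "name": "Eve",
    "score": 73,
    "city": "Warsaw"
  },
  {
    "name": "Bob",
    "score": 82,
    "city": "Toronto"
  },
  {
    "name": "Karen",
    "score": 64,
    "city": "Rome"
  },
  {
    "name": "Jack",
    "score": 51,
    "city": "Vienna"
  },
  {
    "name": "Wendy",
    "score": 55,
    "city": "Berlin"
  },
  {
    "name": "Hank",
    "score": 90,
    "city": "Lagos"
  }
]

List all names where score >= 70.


Filtering records where score >= 70:
  Eve (score=73) -> YES
  Bob (score=82) -> YES
  Karen (score=64) -> no
  Jack (score=51) -> no
  Wendy (score=55) -> no
  Hank (score=90) -> YES


ANSWER: Eve, Bob, Hank
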